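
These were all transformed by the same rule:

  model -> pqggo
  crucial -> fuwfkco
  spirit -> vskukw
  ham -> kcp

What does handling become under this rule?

kcqgokqj

The shift depends on letter class: consonant m→p is +3, but vowel o→q is +2. Vowels shift forward by 2 and consonants shift forward by 3.
On handling: h(cons)+3=k, a(vowel)+2=c, n(cons)+3=q, d(cons)+3=g, l(cons)+3=o, i(vowel)+2=k, n(cons)+3=q, g(cons)+3=j.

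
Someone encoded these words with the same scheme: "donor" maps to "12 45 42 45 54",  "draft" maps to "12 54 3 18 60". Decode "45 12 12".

d(#4)→12 and o(#15)→45: differences scale by 3, so n = 3·pos + 0. With a=1..z=26, the number is 3·pos.
Decoding 45 12 12: 45→(45−0)÷3=15=o, 12→(12−0)÷3=4=d, 12→(12−0)÷3=4=d.

odd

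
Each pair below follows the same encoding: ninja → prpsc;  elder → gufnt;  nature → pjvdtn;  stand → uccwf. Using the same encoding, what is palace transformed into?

Shifts by position in ninja: pos 0: n→p (+2), pos 1: i→r (+9), pos 2: n→p (+2), pos 3: j→s (+9) — repeating every 2. It's a Vigenère-style cipher with numeric key [2,9]: position i shifts by key[i mod 2].
On palace: p+2=r, a+9=j, l+2=n, a+9=j, c+2=e, e+9=n.

rjnjen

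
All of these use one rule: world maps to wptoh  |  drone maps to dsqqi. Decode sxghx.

sweet

In world: w→w is +0, o→p is +1, r→t is +2, l→o is +3 — the shift increases by 1 each position. The shift increases by 1 at each position, starting from +0: 0, 1, 2, ….
Decoding sxghx: s−0=s, x−1=w, g−2=e, h−3=e, x−4=t.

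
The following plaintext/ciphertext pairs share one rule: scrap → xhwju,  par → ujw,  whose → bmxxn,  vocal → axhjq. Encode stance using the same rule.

The shift depends on letter class: consonant s→x is +5, but vowel a→j is +9. Two shifts are in play — +9 for a/e/i/o/u, +5 for every other letter.
Applying it to stance: s(cons)+5=x, t(cons)+5=y, a(vowel)+9=j, n(cons)+5=s, c(cons)+5=h, e(vowel)+9=n.

xyjshn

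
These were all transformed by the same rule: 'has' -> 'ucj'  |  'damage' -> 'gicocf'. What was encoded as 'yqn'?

low

The output letters match the input read backwards, each shifted +2: has reversed is sah. Two steps: reverse the string, then apply a Caesar shift of +2.
Decoding yqn: shift back: y−2=w, q−2=o, n−2=l → wol; then reverse → low.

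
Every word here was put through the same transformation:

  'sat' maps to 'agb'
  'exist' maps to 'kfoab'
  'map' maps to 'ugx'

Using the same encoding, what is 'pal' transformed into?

xgt

The shift depends on letter class: consonant s→a is +8, but vowel a→g is +6. The rule splits by letter class: vowels +6, consonants +8.
Applying it to pal: p(cons)+8=x, a(vowel)+6=g, l(cons)+8=t.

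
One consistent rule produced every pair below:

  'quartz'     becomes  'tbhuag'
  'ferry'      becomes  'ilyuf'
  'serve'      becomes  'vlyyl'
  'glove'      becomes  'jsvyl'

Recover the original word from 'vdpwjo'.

Shifts by position in quartz: pos 0: q→t (+3), pos 1: u→b (+7), pos 2: a→h (+7), pos 3: r→u (+3), pos 4: t→a (+7), pos 5: z→g (+7) — repeating every 3. It's a Vigenère-style cipher with numeric key [3,7,7]: position i shifts by key[i mod 3].
Undoing it on vdpwjo: v−3=s, d−7=w, p−7=i, w−3=t, j−7=c, o−7=h.

switch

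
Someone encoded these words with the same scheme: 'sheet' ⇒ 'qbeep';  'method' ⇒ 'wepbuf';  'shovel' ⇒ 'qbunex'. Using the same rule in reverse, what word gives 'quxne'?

Each letter's alphabet position (a=0..z=25) is mapped through 25·x+8 mod 26 — an affine cipher.
Undoing it on quxne: q(16)→25·(16−8)≡18=s; u(20)→25·(20−8)≡14=o; x(23)→25·(23−8)≡11=l; n(13)→25·(13−8)≡21=v; e(4)→25·(4−8)≡4=e (all mod 26).

solve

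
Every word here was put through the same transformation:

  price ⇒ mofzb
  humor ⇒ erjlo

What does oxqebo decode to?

rather

Compare letters: p→m is +23, r→o is +23, i→f is +23 — a constant shift. This is a Caesar cipher with shift 23.
Decoding oxqebo: o−23=r, x−23=a, q−23=t, e−23=h, b−23=e, o−23=r.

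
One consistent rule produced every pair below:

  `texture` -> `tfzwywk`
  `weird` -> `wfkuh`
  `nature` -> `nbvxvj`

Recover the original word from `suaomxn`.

In texture: t→t is +0, e→f is +1, x→z is +2, t→w is +3 — the shift increases by 1 each position. Each letter shifts forward by its position index (0, 1, 2, …) — the shift grows by one for each successive letter.
Decoding suaomxn: s−0=s, u−1=t, a−2=y, o−3=l, m−4=i, x−5=s, n−6=h.

stylish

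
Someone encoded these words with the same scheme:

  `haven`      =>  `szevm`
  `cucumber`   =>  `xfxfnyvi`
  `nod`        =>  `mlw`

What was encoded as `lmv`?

Each pair mirrors across the alphabet (h↔s, a↔z, v↔e): positions sum to 25. This is the alphabet-reversal cipher (Atbash): a becomes z, b becomes y, etc.
Undoing it on lmv: l↔o, m↔n, v↔e.

one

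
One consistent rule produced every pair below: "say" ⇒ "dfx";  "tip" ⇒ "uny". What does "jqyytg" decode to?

The output letters match the input read backwards, each shifted +5: say reversed is yas. Read the word backwards and shift each letter +5.
Reversing it on jqyytg: shift back: j−5=e, q−5=l, y−5=t, y−5=t, t−5=o, g−5=b → elttob; then reverse → bottle.

bottle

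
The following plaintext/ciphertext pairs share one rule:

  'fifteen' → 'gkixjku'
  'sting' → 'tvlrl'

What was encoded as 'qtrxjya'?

In fifteen: f→g is +1, i→k is +2, f→i is +3, t→x is +4 — the shift increases by 1 each position. Each letter shifts forward by (position + 1), i.e. 1, 2, 3, … — the shift grows by one for each successive letter.
Undoing it on qtrxjya: q−1=p, t−2=r, r−3=o, x−4=t, j−5=e, y−6=s, a−7=t.

protest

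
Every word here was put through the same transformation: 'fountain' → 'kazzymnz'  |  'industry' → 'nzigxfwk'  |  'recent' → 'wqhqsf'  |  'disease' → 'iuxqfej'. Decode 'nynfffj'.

imitate

Shifts by position in fountain: pos 0: f→k (+5), pos 1: o→a (+12), pos 2: u→z (+5), pos 3: n→z (+12) — repeating every 2. A repeating key of period 2 is used — shifts +5, +12 over and over.
Decoding nynfffj: n−5=i, y−12=m, n−5=i, f−12=t, f−5=a, f−12=t, j−5=e.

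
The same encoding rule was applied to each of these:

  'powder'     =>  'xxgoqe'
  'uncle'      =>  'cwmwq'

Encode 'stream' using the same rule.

In powder: p→x is +8, o→x is +9, w→g is +10, d→o is +11 — the shift increases by 1 each position. The shift increases by 1 at each position, starting from +8: 8, 9, 10, ….
For stream: s+8=a, t+9=c, r+10=b, e+11=p, a+12=m, m+13=z.

acbpmz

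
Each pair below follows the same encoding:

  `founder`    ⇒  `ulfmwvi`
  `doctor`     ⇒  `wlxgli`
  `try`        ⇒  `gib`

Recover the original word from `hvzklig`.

Each pair mirrors across the alphabet (f↔u, o↔l, u↔f): positions sum to 25. This is the alphabet-reversal cipher (Atbash): a becomes z, b becomes y, etc.
Undoing it on hvzklig: h↔s, v↔e, z↔a, k↔p, l↔o, i↔r, g↔t.

seaport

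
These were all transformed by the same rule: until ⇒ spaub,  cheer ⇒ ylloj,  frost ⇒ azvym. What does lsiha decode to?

table

The output letters match the input read backwards, each shifted +7: until reversed is litnu. Read the word backwards and shift each letter +7.
Undoing it on lsiha: shift back: l−7=e, s−7=l, i−7=b, h−7=a, a−7=t → elbat; then reverse → table.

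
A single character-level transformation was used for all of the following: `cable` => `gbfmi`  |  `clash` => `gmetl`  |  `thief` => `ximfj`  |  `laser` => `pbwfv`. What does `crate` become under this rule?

The shifts repeat in a cycle of length 2: positions 0,1,… shift by +4, +1, then the pattern repeats.
Applying it to crate: c+4=g, r+1=s, a+4=e, t+1=u, e+4=i.

gseui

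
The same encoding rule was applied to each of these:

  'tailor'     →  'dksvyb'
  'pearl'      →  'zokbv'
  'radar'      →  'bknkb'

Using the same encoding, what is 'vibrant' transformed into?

This is a Caesar cipher with shift 10.
Applying it to vibrant: v+10=f, i+10=s, b+10=l, r+10=b, a+10=k, n+10=x, t+10=d.

fslbkxd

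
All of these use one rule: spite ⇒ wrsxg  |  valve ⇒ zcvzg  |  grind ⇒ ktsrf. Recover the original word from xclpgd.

The shifts repeat in a cycle of length 3: positions 0,1,… shift by +4, +2, +10, then the pattern repeats.
Reversing it on xclpgd: x−4=t, c−2=a, l−10=b, p−4=l, g−2=e, d−10=t.

tablet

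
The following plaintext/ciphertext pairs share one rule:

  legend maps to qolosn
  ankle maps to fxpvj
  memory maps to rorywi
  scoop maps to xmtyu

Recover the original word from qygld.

A repeating key of period 2 is used — shifts +5, +10 over and over.
Decoding qygld: q−5=l, y−10=o, g−5=b, l−10=b, d−5=y.

lobby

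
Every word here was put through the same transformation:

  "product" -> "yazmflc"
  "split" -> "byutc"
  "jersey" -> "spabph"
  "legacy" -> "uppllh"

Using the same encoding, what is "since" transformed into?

btwlp

The shift depends on letter class: consonant p→y is +9, but vowel o→z is +11. The rule splits by letter class: vowels +11, consonants +9.
Applying it to since: s(cons)+9=b, i(vowel)+11=t, n(cons)+9=w, c(cons)+9=l, e(vowel)+11=p.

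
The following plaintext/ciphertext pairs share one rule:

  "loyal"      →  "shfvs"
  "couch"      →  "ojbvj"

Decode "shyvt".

The output letters match the input read backwards, each shifted +7: loyal reversed is layol. Read the word backwards and shift each letter +7.
Decoding shyvt: shift back: s−7=l, h−7=a, y−7=r, v−7=o, t−7=m → larom; then reverse → moral.

moral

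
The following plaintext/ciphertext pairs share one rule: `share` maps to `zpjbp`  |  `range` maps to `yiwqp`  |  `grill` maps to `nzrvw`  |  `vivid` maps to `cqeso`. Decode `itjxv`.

In share: s→z is +7, h→p is +8, a→j is +9, r→b is +10 — the shift increases by 1 each position. Letter i (0-indexed) is shifted by i+7, so successive shifts are 7, 8, 9, ….
Decoding itjxv: i−7=b, t−8=l, j−9=a, x−10=n, v−11=k.

blank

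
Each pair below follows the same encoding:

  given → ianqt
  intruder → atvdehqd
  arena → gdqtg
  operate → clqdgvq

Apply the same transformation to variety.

ngdaqvo

This is an affine cipher: with a=0,…,z=25, each position x becomes (9x+6) mod 26.
Applying it to variety: v(21)→9·21+6≡13=n; a(0)→9·0+6≡6=g; r(17)→9·17+6≡3=d; i(8)→9·8+6≡0=a; e(4)→9·4+6≡16=q; t(19)→9·19+6≡21=v; y(24)→9·24+6≡14=o (all mod 26).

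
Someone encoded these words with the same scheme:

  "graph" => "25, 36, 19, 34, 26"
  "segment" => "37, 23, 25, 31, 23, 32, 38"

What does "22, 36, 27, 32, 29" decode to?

g is letter #7 and maps to 25: an offset of 18. Each letter is replaced by its alphabet position (a=1..z=26) + 18.
Reversing it on 22, 36, 27, 32, 29: 22→(22−18)÷1=4=d, 36→(36−18)÷1=18=r, 27→(27−18)÷1=9=i, 32→(32−18)÷1=14=n, 29→(29−18)÷1=11=k.

drink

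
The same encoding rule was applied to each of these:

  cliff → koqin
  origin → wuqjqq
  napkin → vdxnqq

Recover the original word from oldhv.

given

The shifts repeat in a cycle of length 2: positions 0,1,… shift by +8, +3, then the pattern repeats.
Undoing it on oldhv: o−8=g, l−3=i, d−8=v, h−3=e, v−8=n.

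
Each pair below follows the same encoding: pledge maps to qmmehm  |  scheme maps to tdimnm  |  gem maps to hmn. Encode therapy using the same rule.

The rule splits by letter class: vowels +8, consonants +1.
Applying it to therapy: t(cons)+1=u, h(cons)+1=i, e(vowel)+8=m, r(cons)+1=s, a(vowel)+8=i, p(cons)+1=q, y(cons)+1=z.

uimsiqz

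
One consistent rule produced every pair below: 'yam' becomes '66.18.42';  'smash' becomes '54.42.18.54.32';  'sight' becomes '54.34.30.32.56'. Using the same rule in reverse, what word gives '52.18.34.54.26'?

raise

y(#25)→66 and a(#1)→18: differences scale by 2, so n = 2·pos + 16. Each letter becomes 2×(its alphabet position, a=1..z=26) + 16.
Reversing it on 52.18.34.54.26: 52→(52−16)÷2=18=r, 18→(18−16)÷2=1=a, 34→(34−16)÷2=9=i, 54→(54−16)÷2=19=s, 26→(26−16)÷2=5=e.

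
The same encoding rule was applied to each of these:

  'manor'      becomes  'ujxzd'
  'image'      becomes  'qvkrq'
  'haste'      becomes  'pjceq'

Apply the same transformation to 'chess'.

In manor: m→u is +8, a→j is +9, n→x is +10, o→z is +11 — the shift increases by 1 each position. Each letter shifts forward by (position + 8), i.e. 8, 9, 10, … — the shift grows by one for each successive letter.
For chess: c+8=k, h+9=q, e+10=o, s+11=d, s+12=e.

kqode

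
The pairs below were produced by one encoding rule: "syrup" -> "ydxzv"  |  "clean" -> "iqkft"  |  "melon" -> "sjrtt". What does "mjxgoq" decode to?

gerbil

The shifts repeat in a cycle of length 2: positions 0,1,… shift by +6, +5, then the pattern repeats.
Undoing it on mjxgoq: m−6=g, j−5=e, x−6=r, g−5=b, o−6=i, q−5=l.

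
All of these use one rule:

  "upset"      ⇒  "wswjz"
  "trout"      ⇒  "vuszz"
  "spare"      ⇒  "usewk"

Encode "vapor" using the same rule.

xdttx

The shift increases by 1 at each position, starting from +2: 2, 3, 4, ….
Applying it to vapor: v+2=x, a+3=d, p+4=t, o+5=t, r+6=x.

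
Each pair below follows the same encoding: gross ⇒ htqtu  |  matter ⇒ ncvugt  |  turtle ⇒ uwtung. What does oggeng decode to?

needle

Shifts by position in gross: pos 0: g→h (+1), pos 1: r→t (+2), pos 2: o→q (+2), pos 3: s→t (+1), pos 4: s→u (+2) — repeating every 3. The shifts repeat in a cycle of length 3: positions 0,1,… shift by +1, +2, +2, then the pattern repeats.
Reversing it on oggeng: o−1=n, g−2=e, g−2=e, e−1=d, n−2=l, g−2=e.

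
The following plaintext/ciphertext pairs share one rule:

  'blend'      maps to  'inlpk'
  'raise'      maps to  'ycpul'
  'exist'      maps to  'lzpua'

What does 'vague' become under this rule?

ccnwl

Shifts by position in blend: pos 0: b→i (+7), pos 1: l→n (+2), pos 2: e→l (+7), pos 3: n→p (+2) — repeating every 2. A repeating key of period 2 is used — shifts +7, +2 over and over.
On vague: v+7=c, a+2=c, g+7=n, u+2=w, e+7=l.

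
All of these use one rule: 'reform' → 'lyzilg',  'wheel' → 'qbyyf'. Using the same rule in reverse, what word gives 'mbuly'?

Compare letters: r→l is +20, e→y is +20, f→z is +20 — a constant shift. Every letter moves 20 places later in the alphabet, wrapping around z→a.
Undoing it on mbuly: m−20=s, b−20=h, u−20=a, l−20=r, y−20=e.

share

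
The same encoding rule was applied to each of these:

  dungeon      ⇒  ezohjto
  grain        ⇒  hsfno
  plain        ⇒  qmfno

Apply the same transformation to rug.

szh

The shift depends on letter class: consonant d→e is +1, but vowel u→z is +5. The rule splits by letter class: vowels +5, consonants +1.
For rug: r(cons)+1=s, u(vowel)+5=z, g(cons)+1=h.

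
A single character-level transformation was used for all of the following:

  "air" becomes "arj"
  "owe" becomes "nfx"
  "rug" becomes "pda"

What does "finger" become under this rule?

Read the word backwards and shift each letter +9.
On finger: reverse → regnif; then shift: r+9=a, e+9=n, g+9=p, n+9=w, i+9=r, f+9=o.

anpwro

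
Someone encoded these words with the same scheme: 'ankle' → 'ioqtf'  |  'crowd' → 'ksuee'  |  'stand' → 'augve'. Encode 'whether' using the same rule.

eikbikz

Shifts by position in ankle: pos 0: a→i (+8), pos 1: n→o (+1), pos 2: k→q (+6), pos 3: l→t (+8), pos 4: e→f (+1) — repeating every 3. It's a Vigenère-style cipher with numeric key [8,1,6]: position i shifts by key[i mod 3].
Applying it to whether: w+8=e, h+1=i, e+6=k, t+8=b, h+1=i, e+6=k, r+8=z.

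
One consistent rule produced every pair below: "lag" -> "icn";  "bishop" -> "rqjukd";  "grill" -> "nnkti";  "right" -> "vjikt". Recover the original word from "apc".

The output letters match the input read backwards, each shifted +2: lag reversed is gal. The word is reversed, then every letter is shifted forward by 2.
Decoding apc: shift back: a−2=y, p−2=n, c−2=a → yna; then reverse → any.

any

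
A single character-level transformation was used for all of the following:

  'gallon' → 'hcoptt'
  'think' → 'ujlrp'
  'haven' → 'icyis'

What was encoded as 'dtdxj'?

crate

Letter i (0-indexed) is shifted by i+1, so successive shifts are 1, 2, 3, ….
Reversing it on dtdxj: d−1=c, t−2=r, d−3=a, x−4=t, j−5=e.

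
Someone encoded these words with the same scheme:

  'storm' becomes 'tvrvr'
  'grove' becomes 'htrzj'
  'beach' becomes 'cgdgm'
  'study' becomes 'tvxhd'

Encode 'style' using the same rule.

In storm: s→t is +1, t→v is +2, o→r is +3, r→v is +4 — the shift increases by 1 each position. The shift increases by 1 at each position, starting from +1: 1, 2, 3, ….
On style: s+1=t, t+2=v, y+3=b, l+4=p, e+5=j.

tvbpj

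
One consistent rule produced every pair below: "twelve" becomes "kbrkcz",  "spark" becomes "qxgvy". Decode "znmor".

light

The output letters match the input read backwards, each shifted +6: twelve reversed is evlewt. Two steps: reverse the string, then apply a Caesar shift of +6.
Reversing it on znmor: shift back: z−6=t, n−6=h, m−6=g, o−6=i, r−6=l → thgil; then reverse → light.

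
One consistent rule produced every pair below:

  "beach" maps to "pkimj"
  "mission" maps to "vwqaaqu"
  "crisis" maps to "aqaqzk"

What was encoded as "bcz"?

The output letters match the input read backwards, each shifted +8: beach reversed is hcaeb. Two steps: reverse the string, then apply a Caesar shift of +8.
Undoing it on bcz: shift back: b−8=t, c−8=u, z−8=r → tur; then reverse → rut.

rut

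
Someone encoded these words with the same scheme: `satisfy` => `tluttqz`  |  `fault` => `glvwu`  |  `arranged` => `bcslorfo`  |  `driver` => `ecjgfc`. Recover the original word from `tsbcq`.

sharp

Shifts by position in satisfy: pos 0: s→t (+1), pos 1: a→l (+11), pos 2: t→u (+1), pos 3: i→t (+11) — repeating every 2. A repeating key of period 2 is used — shifts +1, +11 over and over.
Undoing it on tsbcq: t−1=s, s−11=h, b−1=a, c−11=r, q−1=p.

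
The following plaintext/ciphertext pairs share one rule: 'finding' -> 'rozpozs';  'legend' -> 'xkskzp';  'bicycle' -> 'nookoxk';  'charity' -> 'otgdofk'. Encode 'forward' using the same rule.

Two shifts are in play — +6 for a/e/i/o/u, +12 for every other letter.
On forward: f(cons)+12=r, o(vowel)+6=u, r(cons)+12=d, w(cons)+12=i, a(vowel)+6=g, r(cons)+12=d, d(cons)+12=p.

rudigdp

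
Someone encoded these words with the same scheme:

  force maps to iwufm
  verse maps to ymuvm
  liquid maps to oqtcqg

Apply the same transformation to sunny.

The shift depends on letter class: consonant f→i is +3, but vowel o→w is +8. Two shifts are in play — +8 for a/e/i/o/u, +3 for every other letter.
For sunny: s(cons)+3=v, u(vowel)+8=c, n(cons)+3=q, n(cons)+3=q, y(cons)+3=b.

vcqqb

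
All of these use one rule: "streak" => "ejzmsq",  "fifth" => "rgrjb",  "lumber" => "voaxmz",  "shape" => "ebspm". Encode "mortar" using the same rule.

akzjsz

s(18)→e(4) and t(19)→j(9) fit y≡5x+18 (mod 26); the inverse of 5 mod 26 is 21. Treating letters as 0–25, the rule is x ↦ 5x + 18 (mod 26).
On mortar: m(12)→5·12+18≡0=a; o(14)→5·14+18≡10=k; r(17)→5·17+18≡25=z; t(19)→5·19+18≡9=j; a(0)→5·0+18≡18=s; r(17)→5·17+18≡25=z (all mod 26).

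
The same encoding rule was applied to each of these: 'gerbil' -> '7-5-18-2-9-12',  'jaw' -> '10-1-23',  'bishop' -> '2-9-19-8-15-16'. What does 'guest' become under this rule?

g is letter #7 and maps to 7: an offset of 0. Each letter is replaced by its alphabet position (a=1, b=2, …, z=26).
On guest: g=7→7, u=21→21, e=5→5, s=19→19, t=20→20.

7-21-5-19-20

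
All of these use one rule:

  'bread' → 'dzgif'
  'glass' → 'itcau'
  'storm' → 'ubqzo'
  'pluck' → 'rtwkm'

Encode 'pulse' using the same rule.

It's a Vigenère-style cipher with numeric key [2,8]: position i shifts by key[i mod 2].
Applying it to pulse: p+2=r, u+8=c, l+2=n, s+8=a, e+2=g.

rcnag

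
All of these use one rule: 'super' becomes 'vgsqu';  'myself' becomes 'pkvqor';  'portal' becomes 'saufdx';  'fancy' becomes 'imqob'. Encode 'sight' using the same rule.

Shifts by position in super: pos 0: s→v (+3), pos 1: u→g (+12), pos 2: p→s (+3), pos 3: e→q (+12) — repeating every 2. A repeating key of period 2 is used — shifts +3, +12 over and over.
For sight: s+3=v, i+12=u, g+3=j, h+12=t, t+3=w.

vujtw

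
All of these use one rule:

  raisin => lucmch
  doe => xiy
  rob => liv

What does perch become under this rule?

Compare letters: r→l is +20, a→u is +20, i→c is +20 — a constant shift. This is a Caesar cipher with shift 20.
On perch: p+20=j, e+20=y, r+20=l, c+20=w, h+20=b.

jylwb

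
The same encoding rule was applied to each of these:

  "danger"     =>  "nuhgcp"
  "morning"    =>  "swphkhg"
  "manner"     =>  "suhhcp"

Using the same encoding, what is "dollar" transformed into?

nwddup

This is an affine cipher: with a=0,…,z=25, each position x becomes (15x+20) mod 26.
Applying it to dollar: d(3)→15·3+20≡13=n; o(14)→15·14+20≡22=w; l(11)→15·11+20≡3=d; l(11)→15·11+20≡3=d; a(0)→15·0+20≡20=u; r(17)→15·17+20≡15=p (all mod 26).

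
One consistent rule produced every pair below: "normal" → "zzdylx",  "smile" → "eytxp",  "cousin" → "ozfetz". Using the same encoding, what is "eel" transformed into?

The shift depends on letter class: consonant n→z is +12, but vowel o→z is +11. The rule splits by letter class: vowels +11, consonants +12.
Applying it to eel: e(vowel)+11=p, e(vowel)+11=p, l(cons)+12=x.

ppx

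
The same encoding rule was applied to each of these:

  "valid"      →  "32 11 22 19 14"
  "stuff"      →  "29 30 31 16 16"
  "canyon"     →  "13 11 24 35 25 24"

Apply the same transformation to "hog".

v is letter #22 and maps to 32: an offset of 10. The number is (letter's place in the alphabet, a=1) + 10.
For hog: h=8→18, o=15→25, g=7→17.

18 25 17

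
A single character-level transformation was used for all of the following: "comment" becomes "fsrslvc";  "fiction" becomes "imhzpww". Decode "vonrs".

In comment: c→f is +3, o→s is +4, m→r is +5, m→s is +6 — the shift increases by 1 each position. The shift increases by 1 at each position, starting from +3: 3, 4, 5, ….
Decoding vonrs: v−3=s, o−4=k, n−5=i, r−6=l, s−7=l.

skill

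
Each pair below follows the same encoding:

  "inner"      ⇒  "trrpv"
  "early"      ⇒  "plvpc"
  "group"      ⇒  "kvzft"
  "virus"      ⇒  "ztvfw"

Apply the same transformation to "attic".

The shift depends on letter class: consonant n→r is +4, but vowel i→t is +11. Two shifts are in play — +11 for a/e/i/o/u, +4 for every other letter.
Applying it to attic: a(vowel)+11=l, t(cons)+4=x, t(cons)+4=x, i(vowel)+11=t, c(cons)+4=g.

lxxtg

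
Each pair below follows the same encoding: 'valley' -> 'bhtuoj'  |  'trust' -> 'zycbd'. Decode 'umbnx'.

often

In valley: v→b is +6, a→h is +7, l→t is +8, l→u is +9 — the shift increases by 1 each position. The shift increases by 1 at each position, starting from +6: 6, 7, 8, ….
Undoing it on umbnx: u−6=o, m−7=f, b−8=t, n−9=e, x−10=n.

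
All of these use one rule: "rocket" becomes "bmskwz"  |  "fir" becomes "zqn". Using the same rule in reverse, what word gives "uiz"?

ram

The output letters match the input read backwards, each shifted +8: rocket reversed is tekcor. Two steps: reverse the string, then apply a Caesar shift of +8.
Decoding uiz: shift back: u−8=m, i−8=a, z−8=r → mar; then reverse → ram.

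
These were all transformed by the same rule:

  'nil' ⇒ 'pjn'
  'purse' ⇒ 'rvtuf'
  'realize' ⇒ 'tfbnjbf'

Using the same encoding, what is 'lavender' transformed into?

nbxfpfft

The shift depends on letter class: consonant n→p is +2, but vowel i→j is +1. Two shifts are in play — +1 for a/e/i/o/u, +2 for every other letter.
Applying it to lavender: l(cons)+2=n, a(vowel)+1=b, v(cons)+2=x, e(vowel)+1=f, n(cons)+2=p, d(cons)+2=f, e(vowel)+1=f, r(cons)+2=t.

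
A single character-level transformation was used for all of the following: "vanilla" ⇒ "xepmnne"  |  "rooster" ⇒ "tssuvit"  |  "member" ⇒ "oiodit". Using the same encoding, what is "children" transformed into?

ejmnftip

The shift depends on letter class: consonant v→x is +2, but vowel a→e is +4. Vowels shift forward by 4 and consonants shift forward by 2.
On children: c(cons)+2=e, h(cons)+2=j, i(vowel)+4=m, l(cons)+2=n, d(cons)+2=f, r(cons)+2=t, e(vowel)+4=i, n(cons)+2=p.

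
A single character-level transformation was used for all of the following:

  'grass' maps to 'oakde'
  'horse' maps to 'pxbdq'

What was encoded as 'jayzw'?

In grass: g→o is +8, r→a is +9, a→k is +10, s→d is +11 — the shift increases by 1 each position. Letter i (0-indexed) is shifted by i+8, so successive shifts are 8, 9, 10, ….
Decoding jayzw: j−8=b, a−9=r, y−10=o, z−11=o, w−12=k.

brook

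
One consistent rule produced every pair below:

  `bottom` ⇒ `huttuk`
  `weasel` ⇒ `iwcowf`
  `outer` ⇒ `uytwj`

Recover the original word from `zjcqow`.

praise

b(1)→h(7) and o(14)→u(20) fit y≡5x+2 (mod 26); the inverse of 5 mod 26 is 21. Treating letters as 0–25, the rule is x ↦ 5x + 2 (mod 26).
Undoing it on zjcqow: z(25)→21·(25−2)≡15=p; j(9)→21·(9−2)≡17=r; c(2)→21·(2−2)≡0=a; q(16)→21·(16−2)≡8=i; o(14)→21·(14−2)≡18=s; w(22)→21·(22−2)≡4=e (all mod 26).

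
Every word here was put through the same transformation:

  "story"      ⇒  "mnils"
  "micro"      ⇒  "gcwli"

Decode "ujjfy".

apple

Compare letters: s→m is +20, t→n is +20, o→i is +20 — a constant shift. It's a constant shift of +20 (ROT20).
Undoing it on ujjfy: u−20=a, j−20=p, j−20=p, f−20=l, y−20=e.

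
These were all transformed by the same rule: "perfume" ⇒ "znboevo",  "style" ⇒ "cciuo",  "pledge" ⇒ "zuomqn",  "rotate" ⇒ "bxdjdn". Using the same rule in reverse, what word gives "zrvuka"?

pillar

A repeating key of period 2 is used — shifts +10, +9 over and over.
Decoding zrvuka: z−10=p, r−9=i, v−10=l, u−9=l, k−10=a, a−9=r.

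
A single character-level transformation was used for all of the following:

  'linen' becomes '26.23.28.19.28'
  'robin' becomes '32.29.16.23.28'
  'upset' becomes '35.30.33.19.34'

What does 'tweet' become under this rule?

l is letter #12 and maps to 26: an offset of 14. The number is (letter's place in the alphabet, a=1) + 14.
Applying it to tweet: t=20→34, w=23→37, e=5→19, e=5→19, t=20→34.

34.37.19.19.34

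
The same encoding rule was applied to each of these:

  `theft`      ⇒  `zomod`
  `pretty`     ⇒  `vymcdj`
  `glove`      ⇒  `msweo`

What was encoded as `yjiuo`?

Letter i (0-indexed) is shifted by i+6, so successive shifts are 6, 7, 8, ….
Decoding yjiuo: y−6=s, j−7=c, i−8=a, u−9=l, o−10=e.

scale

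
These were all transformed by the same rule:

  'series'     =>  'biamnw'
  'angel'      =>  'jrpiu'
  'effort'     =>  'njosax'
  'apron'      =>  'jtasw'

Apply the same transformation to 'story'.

bxxvh

The shifts repeat in a cycle of length 2: positions 0,1,… shift by +9, +4, then the pattern repeats.
Applying it to story: s+9=b, t+4=x, o+9=x, r+4=v, y+9=h.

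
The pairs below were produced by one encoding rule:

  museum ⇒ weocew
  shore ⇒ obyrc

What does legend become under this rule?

nxoqov

The output letters match the input read backwards, each shifted +10: museum reversed is muesum. The word is reversed, then every letter is shifted forward by 10.
For legend: reverse → dnegel; then shift: d+10=n, n+10=x, e+10=o, g+10=q, e+10=o, l+10=v.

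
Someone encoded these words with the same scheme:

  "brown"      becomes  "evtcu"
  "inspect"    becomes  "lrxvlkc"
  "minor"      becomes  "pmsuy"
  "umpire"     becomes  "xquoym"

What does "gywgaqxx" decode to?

In brown: b→e is +3, r→v is +4, o→t is +5, w→c is +6 — the shift increases by 1 each position. Letter i (0-indexed) is shifted by i+3, so successive shifts are 3, 4, 5, ….
Reversing it on gywgaqxx: g−3=d, y−4=u, w−5=r, g−6=a, a−7=t, q−8=i, x−9=o, x−10=n.

duration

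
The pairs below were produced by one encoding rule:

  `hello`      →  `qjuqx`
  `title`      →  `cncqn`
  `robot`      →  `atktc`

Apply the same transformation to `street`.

byajny

Shifts by position in hello: pos 0: h→q (+9), pos 1: e→j (+5), pos 2: l→u (+9), pos 3: l→q (+5) — repeating every 2. The shifts repeat in a cycle of length 2: positions 0,1,… shift by +9, +5, then the pattern repeats.
For street: s+9=b, t+5=y, r+9=a, e+5=j, e+9=n, t+5=y.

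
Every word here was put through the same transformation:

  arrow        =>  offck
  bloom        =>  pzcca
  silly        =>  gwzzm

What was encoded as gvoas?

shame

This is a Caesar cipher with shift 14.
Undoing it on gvoas: g−14=s, v−14=h, o−14=a, a−14=m, s−14=e.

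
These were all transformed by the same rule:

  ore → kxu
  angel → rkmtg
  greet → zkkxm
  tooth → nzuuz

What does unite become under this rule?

kzota

The output letters match the input read backwards, each shifted +6: ore reversed is ero. Two steps: reverse the string, then apply a Caesar shift of +6.
For unite: reverse → etinu; then shift: e+6=k, t+6=z, i+6=o, n+6=t, u+6=a.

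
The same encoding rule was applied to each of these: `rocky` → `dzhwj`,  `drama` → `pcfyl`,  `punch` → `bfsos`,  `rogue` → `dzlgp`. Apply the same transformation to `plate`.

bwffp

Shifts by position in rocky: pos 0: r→d (+12), pos 1: o→z (+11), pos 2: c→h (+5), pos 3: k→w (+12), pos 4: y→j (+11) — repeating every 3. The shifts repeat in a cycle of length 3: positions 0,1,… shift by +12, +11, +5, then the pattern repeats.
For plate: p+12=b, l+11=w, a+5=f, t+12=f, e+11=p.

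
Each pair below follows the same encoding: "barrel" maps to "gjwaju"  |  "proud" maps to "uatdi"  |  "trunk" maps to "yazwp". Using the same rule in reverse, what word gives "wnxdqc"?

result

It's a Vigenère-style cipher with numeric key [5,9]: position i shifts by key[i mod 2].
Reversing it on wnxdqc: w−5=r, n−9=e, x−5=s, d−9=u, q−5=l, c−9=t.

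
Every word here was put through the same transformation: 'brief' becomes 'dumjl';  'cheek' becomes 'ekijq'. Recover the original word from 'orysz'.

mount

The shift increases by 1 at each position, starting from +2: 2, 3, 4, ….
Undoing it on orysz: o−2=m, r−3=o, y−4=u, s−5=n, z−6=t.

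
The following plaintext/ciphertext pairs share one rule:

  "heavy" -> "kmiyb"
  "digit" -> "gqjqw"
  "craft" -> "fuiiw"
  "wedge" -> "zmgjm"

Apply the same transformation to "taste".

wivwm

The rule splits by letter class: vowels +8, consonants +3.
On taste: t(cons)+3=w, a(vowel)+8=i, s(cons)+3=v, t(cons)+3=w, e(vowel)+8=m.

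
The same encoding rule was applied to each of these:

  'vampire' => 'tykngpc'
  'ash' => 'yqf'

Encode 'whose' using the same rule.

Compare letters: v→t is +24, a→y is +24, m→k is +24 — a constant shift. This is a Caesar cipher with shift 24.
Applying it to whose: w+24=u, h+24=f, o+24=m, s+24=q, e+24=c.

ufmqc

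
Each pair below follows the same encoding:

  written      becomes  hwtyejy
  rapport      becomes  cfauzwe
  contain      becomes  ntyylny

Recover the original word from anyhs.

A repeating key of period 2 is used — shifts +11, +5 over and over.
Undoing it on anyhs: a−11=p, n−5=i, y−11=n, h−5=c, s−11=h.

pinch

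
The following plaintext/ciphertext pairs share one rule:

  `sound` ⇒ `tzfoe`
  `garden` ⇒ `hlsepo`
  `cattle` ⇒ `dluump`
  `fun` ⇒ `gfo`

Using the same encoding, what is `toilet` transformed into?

The shift depends on letter class: consonant s→t is +1, but vowel o→z is +11. The rule splits by letter class: vowels +11, consonants +1.
For toilet: t(cons)+1=u, o(vowel)+11=z, i(vowel)+11=t, l(cons)+1=m, e(vowel)+11=p, t(cons)+1=u.

uztmpu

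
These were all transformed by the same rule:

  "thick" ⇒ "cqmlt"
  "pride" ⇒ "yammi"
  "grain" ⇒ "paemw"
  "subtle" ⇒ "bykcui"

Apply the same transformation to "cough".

The shift depends on letter class: consonant t→c is +9, but vowel i→m is +4. The rule splits by letter class: vowels +4, consonants +9.
For cough: c(cons)+9=l, o(vowel)+4=s, u(vowel)+4=y, g(cons)+9=p, h(cons)+9=q.

lsypq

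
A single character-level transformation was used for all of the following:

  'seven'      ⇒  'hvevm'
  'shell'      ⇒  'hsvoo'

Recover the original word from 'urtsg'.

fight

Letters are reflected about the middle of the alphabet (position → 25−position): Atbash.
Decoding urtsg: u↔f, r↔i, t↔g, s↔h, g↔t.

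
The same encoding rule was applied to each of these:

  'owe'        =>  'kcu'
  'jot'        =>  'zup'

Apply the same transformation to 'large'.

The output letters match the input read backwards, each shifted +6: owe reversed is ewo. Two steps: reverse the string, then apply a Caesar shift of +6.
Applying it to large: reverse → egral; then shift: e+6=k, g+6=m, r+6=x, a+6=g, l+6=r.

kmxgr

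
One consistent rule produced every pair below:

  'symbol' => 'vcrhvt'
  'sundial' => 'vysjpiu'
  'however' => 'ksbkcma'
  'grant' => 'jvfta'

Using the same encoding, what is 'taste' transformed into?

wexzl

Each letter shifts forward by (position + 3), i.e. 3, 4, 5, … — the shift grows by one for each successive letter.
For taste: t+3=w, a+4=e, s+5=x, t+6=z, e+7=l.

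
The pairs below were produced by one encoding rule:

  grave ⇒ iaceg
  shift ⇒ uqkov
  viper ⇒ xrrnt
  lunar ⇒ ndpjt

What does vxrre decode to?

It's a Vigenère-style cipher with numeric key [2,9]: position i shifts by key[i mod 2].
Reversing it on vxrre: v−2=t, x−9=o, r−2=p, r−9=i, e−2=c.

topic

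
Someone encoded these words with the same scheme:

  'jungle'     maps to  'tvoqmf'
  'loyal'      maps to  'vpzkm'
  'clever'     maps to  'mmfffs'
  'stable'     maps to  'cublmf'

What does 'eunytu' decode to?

utmost

Shifts by position in jungle: pos 0: j→t (+10), pos 1: u→v (+1), pos 2: n→o (+1), pos 3: g→q (+10), pos 4: l→m (+1), pos 5: e→f (+1) — repeating every 3. The shifts repeat in a cycle of length 3: positions 0,1,… shift by +10, +1, +1, then the pattern repeats.
Reversing it on eunytu: e−10=u, u−1=t, n−1=m, y−10=o, t−1=s, u−1=t.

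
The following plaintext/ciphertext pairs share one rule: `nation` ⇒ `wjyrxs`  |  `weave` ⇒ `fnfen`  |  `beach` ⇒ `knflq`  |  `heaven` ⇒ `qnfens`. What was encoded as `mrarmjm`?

Shifts by position in nation: pos 0: n→w (+9), pos 1: a→j (+9), pos 2: t→y (+5), pos 3: i→r (+9), pos 4: o→x (+9), pos 5: n→s (+5) — repeating every 3. A repeating key of period 3 is used — shifts +9, +9, +5 over and over.
Undoing it on mrarmjm: m−9=d, r−9=i, a−5=v, r−9=i, m−9=d, j−5=e, m−9=d.

divided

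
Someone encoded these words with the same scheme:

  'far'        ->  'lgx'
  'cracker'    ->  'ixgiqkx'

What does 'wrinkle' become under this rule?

cxotqrk

This is a Caesar cipher with shift 6.
For wrinkle: w+6=c, r+6=x, i+6=o, n+6=t, k+6=q, l+6=r, e+6=k.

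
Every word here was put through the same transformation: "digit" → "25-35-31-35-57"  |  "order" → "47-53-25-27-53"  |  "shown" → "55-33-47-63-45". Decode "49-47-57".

d(#4)→25 and i(#9)→35: differences scale by 2, so n = 2·pos + 17. With a=1..z=26, the number is 2·pos + 17.
Reversing it on 49-47-57: 49→(49−17)÷2=16=p, 47→(47−17)÷2=15=o, 57→(57−17)÷2=20=t.

pot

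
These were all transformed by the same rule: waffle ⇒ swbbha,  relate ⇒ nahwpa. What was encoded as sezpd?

Each letter is shifted forward by 22 in the alphabet (a Caesar shift of +22).
Reversing it on sezpd: s−22=w, e−22=i, z−22=d, p−22=t, d−22=h.

width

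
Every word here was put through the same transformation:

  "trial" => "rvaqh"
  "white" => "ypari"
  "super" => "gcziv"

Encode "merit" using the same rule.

sivar

t(19)→r(17) and r(17)→v(21) fit y≡11x+16 (mod 26); the inverse of 11 mod 26 is 19. This is an affine cipher: with a=0,…,z=25, each position x becomes (11x+16) mod 26.
Applying it to merit: m(12)→11·12+16≡18=s; e(4)→11·4+16≡8=i; r(17)→11·17+16≡21=v; i(8)→11·8+16≡0=a; t(19)→11·19+16≡17=r (all mod 26).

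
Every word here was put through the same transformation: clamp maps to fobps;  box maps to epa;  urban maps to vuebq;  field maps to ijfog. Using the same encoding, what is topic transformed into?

wpsjf

Vowels shift forward by 1 and consonants shift forward by 3.
Applying it to topic: t(cons)+3=w, o(vowel)+1=p, p(cons)+3=s, i(vowel)+1=j, c(cons)+3=f.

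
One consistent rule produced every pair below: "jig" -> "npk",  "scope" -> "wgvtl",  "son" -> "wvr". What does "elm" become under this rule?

lpq

The rule splits by letter class: vowels +7, consonants +4.
Applying it to elm: e(vowel)+7=l, l(cons)+4=p, m(cons)+4=q.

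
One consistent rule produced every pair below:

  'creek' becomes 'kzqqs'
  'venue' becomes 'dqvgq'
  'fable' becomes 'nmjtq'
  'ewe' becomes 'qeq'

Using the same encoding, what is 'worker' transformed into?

The shift depends on letter class: consonant c→k is +8, but vowel e→q is +12. The rule splits by letter class: vowels +12, consonants +8.
Applying it to worker: w(cons)+8=e, o(vowel)+12=a, r(cons)+8=z, k(cons)+8=s, e(vowel)+12=q, r(cons)+8=z.

eazsqz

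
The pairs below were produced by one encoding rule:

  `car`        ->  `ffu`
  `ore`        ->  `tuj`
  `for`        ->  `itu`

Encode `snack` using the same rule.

The shift depends on letter class: consonant c→f is +3, but vowel a→f is +5. Two shifts are in play — +5 for a/e/i/o/u, +3 for every other letter.
For snack: s(cons)+3=v, n(cons)+3=q, a(vowel)+5=f, c(cons)+3=f, k(cons)+3=n.

vqffn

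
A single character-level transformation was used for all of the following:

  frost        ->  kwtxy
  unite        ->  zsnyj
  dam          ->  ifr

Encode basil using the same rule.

gfxnq

Each letter is shifted forward by 5 in the alphabet (a Caesar shift of +5).
For basil: b+5=g, a+5=f, s+5=x, i+5=n, l+5=q.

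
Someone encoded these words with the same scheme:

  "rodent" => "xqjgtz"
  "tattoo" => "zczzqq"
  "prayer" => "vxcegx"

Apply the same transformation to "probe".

The shift depends on letter class: consonant r→x is +6, but vowel o→q is +2. Two shifts are in play — +2 for a/e/i/o/u, +6 for every other letter.
For probe: p(cons)+6=v, r(cons)+6=x, o(vowel)+2=q, b(cons)+6=h, e(vowel)+2=g.

vxqhg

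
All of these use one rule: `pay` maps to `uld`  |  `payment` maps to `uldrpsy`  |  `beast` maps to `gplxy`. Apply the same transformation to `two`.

ybz

The shift depends on letter class: consonant p→u is +5, but vowel a→l is +11. The rule splits by letter class: vowels +11, consonants +5.
Applying it to two: t(cons)+5=y, w(cons)+5=b, o(vowel)+11=z.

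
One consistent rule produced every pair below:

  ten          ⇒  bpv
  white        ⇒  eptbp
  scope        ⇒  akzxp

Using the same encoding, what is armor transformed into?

The rule splits by letter class: vowels +11, consonants +8.
Applying it to armor: a(vowel)+11=l, r(cons)+8=z, m(cons)+8=u, o(vowel)+11=z, r(cons)+8=z.

lzuzz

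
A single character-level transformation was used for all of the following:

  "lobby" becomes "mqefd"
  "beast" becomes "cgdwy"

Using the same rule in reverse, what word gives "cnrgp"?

In lobby: l→m is +1, o→q is +2, b→e is +3, b→f is +4 — the shift increases by 1 each position. The shift increases by 1 at each position, starting from +1: 1, 2, 3, ….
Decoding cnrgp: c−1=b, n−2=l, r−3=o, g−4=c, p−5=k.

block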